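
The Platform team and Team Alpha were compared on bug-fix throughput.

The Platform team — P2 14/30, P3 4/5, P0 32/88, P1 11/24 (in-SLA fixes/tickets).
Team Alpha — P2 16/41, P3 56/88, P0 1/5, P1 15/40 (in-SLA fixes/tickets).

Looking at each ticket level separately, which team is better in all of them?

P2: the Platform team 14/30 = 46.7%, Team Alpha 16/41 = 39.0% → the Platform team
P3: the Platform team 4/5 = 80.0%, Team Alpha 56/88 = 63.6% → the Platform team
P0: the Platform team 32/88 = 36.4%, Team Alpha 1/5 = 20.0% → the Platform team
P1: the Platform team 11/24 = 45.8%, Team Alpha 15/40 = 37.5% → the Platform team
The Platform team has the higher rate in all 4 groups.

the Platform team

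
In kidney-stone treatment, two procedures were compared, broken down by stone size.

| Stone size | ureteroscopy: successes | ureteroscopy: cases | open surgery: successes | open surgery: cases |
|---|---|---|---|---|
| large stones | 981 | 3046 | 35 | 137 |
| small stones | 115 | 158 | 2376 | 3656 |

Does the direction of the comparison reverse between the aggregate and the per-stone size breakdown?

Large stones: ureteroscopy 981/3046 = 32.2%, open surgery 35/137 = 25.5% → ureteroscopy
Small stones: ureteroscopy 115/158 = 72.8%, open surgery 2376/3656 = 65.0% → ureteroscopy
Overall: ureteroscopy 1096/3204 = 34.2%, open surgery 2411/3793 = 63.6% → open surgery
Ureteroscopy wins each stone group but open surgery wins overall — the comparison reverses. Ureteroscopy's cases skew toward large stones, which has a lower base rate.

Yes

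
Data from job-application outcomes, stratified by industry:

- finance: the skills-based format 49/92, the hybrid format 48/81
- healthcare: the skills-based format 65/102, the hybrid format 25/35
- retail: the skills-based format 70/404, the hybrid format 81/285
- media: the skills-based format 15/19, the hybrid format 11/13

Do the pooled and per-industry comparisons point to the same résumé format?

Yes

Finance: the skills-based format 49/92 = 53.3%, the hybrid format 48/81 = 59.3% → the hybrid format
Healthcare: the skills-based format 65/102 = 63.7%, the hybrid format 25/35 = 71.4% → the hybrid format
Retail: the skills-based format 70/404 = 17.3%, the hybrid format 81/285 = 28.4% → the hybrid format
Media: the skills-based format 15/19 = 78.9%, the hybrid format 11/13 = 84.6% → the hybrid format
Overall: the skills-based format 199/617 = 32.3%, the hybrid format 165/414 = 39.9% → the hybrid format
The hybrid format wins overall and in every industry group — no reversal.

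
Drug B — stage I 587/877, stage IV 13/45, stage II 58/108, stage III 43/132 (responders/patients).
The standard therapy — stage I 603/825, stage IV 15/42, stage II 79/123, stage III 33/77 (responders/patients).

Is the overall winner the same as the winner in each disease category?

Stage I: Drug B 587/877 = 66.9%, the standard therapy 603/825 = 73.1% → the standard therapy
Stage IV: Drug B 13/45 = 28.9%, the standard therapy 15/42 = 35.7% → the standard therapy
Stage II: Drug B 58/108 = 53.7%, the standard therapy 79/123 = 64.2% → the standard therapy
Stage III: Drug B 43/132 = 32.6%, the standard therapy 33/77 = 42.9% → the standard therapy
Overall: Drug B 701/1162 = 60.3%, the standard therapy 730/1067 = 68.4% → the standard therapy
The standard therapy wins overall and in every disease group — no reversal.

Yes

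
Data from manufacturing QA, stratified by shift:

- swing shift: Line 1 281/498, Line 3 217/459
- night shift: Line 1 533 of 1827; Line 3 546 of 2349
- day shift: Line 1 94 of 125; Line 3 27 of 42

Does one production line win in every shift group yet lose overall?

No

Swing shift: Line 1 281/498 = 56.4%, Line 3 217/459 = 47.3% → Line 1
Night shift: Line 1 533/1827 = 29.2%, Line 3 546/2349 = 23.2% → Line 1
Day shift: Line 1 94/125 = 75.2%, Line 3 27/42 = 64.3% → Line 1
Overall: Line 1 908/2450 = 37.1%, Line 3 790/2850 = 27.7% → Line 1
Line 1 wins overall and in every shift group — no reversal.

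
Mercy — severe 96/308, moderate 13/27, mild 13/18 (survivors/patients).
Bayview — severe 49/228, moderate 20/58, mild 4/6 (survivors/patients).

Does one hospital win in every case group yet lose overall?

No

Severe: Mercy 96/308 = 31.2%, Bayview 49/228 = 21.5% → Mercy
Moderate: Mercy 13/27 = 48.1%, Bayview 20/58 = 34.5% → Mercy
Mild: Mercy 13/18 = 72.2%, Bayview 4/6 = 66.7% → Mercy
Overall: Mercy 122/353 = 34.6%, Bayview 73/292 = 25.0% → Mercy
Mercy wins overall and in every case group — no reversal.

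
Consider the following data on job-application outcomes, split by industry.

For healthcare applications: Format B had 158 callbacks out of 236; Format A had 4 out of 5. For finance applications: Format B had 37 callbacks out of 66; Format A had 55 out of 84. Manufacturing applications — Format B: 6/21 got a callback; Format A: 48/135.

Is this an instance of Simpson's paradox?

Healthcare: Format B 158/236 = 66.9%, Format A 4/5 = 80.0% → Format A
Finance: Format B 37/66 = 56.1%, Format A 55/84 = 65.5% → Format A
Manufacturing: Format B 6/21 = 28.6%, Format A 48/135 = 35.6% → Format A
Overall: Format B 201/323 = 62.2%, Format A 107/224 = 47.8% → Format B
Format A wins each industry group but Format B wins overall — the comparison reverses. Format A's applications skew toward manufacturing, which has a lower base rate.

Yes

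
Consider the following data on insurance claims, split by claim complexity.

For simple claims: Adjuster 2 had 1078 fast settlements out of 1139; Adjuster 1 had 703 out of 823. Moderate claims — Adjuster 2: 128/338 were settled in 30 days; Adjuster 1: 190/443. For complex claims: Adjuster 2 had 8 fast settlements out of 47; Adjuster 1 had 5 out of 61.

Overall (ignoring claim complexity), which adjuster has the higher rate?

Simple: Adjuster 2 1078/1139 = 94.6%, Adjuster 1 703/823 = 85.4% → Adjuster 2
Moderate: Adjuster 2 128/338 = 37.9%, Adjuster 1 190/443 = 42.9% → Adjuster 1
Complex: Adjuster 2 8/47 = 17.0%, Adjuster 1 5/61 = 8.2% → Adjuster 2
Overall: Adjuster 2 1214/1524 = 79.7%, Adjuster 1 898/1327 = 67.7% → Adjuster 2
(Neither sweeps every claim group, but Adjuster 2 has the higher pooled rate.)

Adjuster 2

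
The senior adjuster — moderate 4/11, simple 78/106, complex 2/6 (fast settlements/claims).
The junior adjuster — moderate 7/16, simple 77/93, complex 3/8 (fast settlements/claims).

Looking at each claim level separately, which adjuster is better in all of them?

the junior adjuster

Moderate: the senior adjuster 4/11 = 36.4%, the junior adjuster 7/16 = 43.8% → the junior adjuster
Simple: the senior adjuster 78/106 = 73.6%, the junior adjuster 77/93 = 82.8% → the junior adjuster
Complex: the senior adjuster 2/6 = 33.3%, the junior adjuster 3/8 = 37.5% → the junior adjuster
The junior adjuster has the higher rate in all 3 groups.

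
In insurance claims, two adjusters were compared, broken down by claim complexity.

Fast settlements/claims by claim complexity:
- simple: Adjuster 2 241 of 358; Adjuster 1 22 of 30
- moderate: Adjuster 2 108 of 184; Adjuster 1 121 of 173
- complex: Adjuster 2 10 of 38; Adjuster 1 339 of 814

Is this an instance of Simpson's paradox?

Yes

Simple: Adjuster 2 241/358 = 67.3%, Adjuster 1 22/30 = 73.3% → Adjuster 1
Moderate: Adjuster 2 108/184 = 58.7%, Adjuster 1 121/173 = 69.9% → Adjuster 1
Complex: Adjuster 2 10/38 = 26.3%, Adjuster 1 339/814 = 41.6% → Adjuster 1
Overall: Adjuster 2 359/580 = 61.9%, Adjuster 1 482/1017 = 47.4% → Adjuster 2
Adjuster 1 wins each claim group but Adjuster 2 wins overall — the comparison reverses. Adjuster 1's claims skew toward complex, which has a lower base rate.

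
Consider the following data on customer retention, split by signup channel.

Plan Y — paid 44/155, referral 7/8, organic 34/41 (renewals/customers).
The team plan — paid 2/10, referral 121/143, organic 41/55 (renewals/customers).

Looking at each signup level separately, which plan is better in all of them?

Paid: Plan Y 44/155 = 28.4%, the team plan 2/10 = 20.0% → Plan Y
Referral: Plan Y 7/8 = 87.5%, the team plan 121/143 = 84.6% → Plan Y
Organic: Plan Y 34/41 = 82.9%, the team plan 41/55 = 74.5% → Plan Y
Plan Y has the higher rate in all 3 groups.

Plan Y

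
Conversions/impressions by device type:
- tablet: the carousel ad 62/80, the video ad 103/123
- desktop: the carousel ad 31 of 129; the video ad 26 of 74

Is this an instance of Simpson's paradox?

Tablet: the carousel ad 62/80 = 77.5%, the video ad 103/123 = 83.7% → the video ad
Desktop: the carousel ad 31/129 = 24.0%, the video ad 26/74 = 35.1% → the video ad
Overall: the carousel ad 93/209 = 44.5%, the video ad 129/197 = 65.5% → the video ad
The video ad wins overall and in every device group — no reversal.

No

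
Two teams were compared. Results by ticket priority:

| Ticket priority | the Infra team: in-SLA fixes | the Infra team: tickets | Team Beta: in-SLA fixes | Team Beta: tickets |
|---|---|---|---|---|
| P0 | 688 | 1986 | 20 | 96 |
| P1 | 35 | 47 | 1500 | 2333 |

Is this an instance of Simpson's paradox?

P0: the Infra team 688/1986 = 34.6%, Team Beta 20/96 = 20.8% → the Infra team
P1: the Infra team 35/47 = 74.5%, Team Beta 1500/2333 = 64.3% → the Infra team
Overall: the Infra team 723/2033 = 35.6%, Team Beta 1520/2429 = 62.6% → Team Beta
The Infra team wins each ticket group but Team Beta wins overall — the comparison reverses. The Infra team's tickets skew toward P0, which has a lower base rate.

Yes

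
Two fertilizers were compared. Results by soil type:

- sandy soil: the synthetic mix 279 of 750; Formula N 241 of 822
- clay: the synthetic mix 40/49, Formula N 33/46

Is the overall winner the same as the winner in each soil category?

Yes

Sandy soil: the synthetic mix 279/750 = 37.2%, Formula N 241/822 = 29.3% → the synthetic mix
Clay: the synthetic mix 40/49 = 81.6%, Formula N 33/46 = 71.7% → the synthetic mix
Overall: the synthetic mix 319/799 = 39.9%, Formula N 274/868 = 31.6% → the synthetic mix
The synthetic mix wins overall and in every soil group — no reversal.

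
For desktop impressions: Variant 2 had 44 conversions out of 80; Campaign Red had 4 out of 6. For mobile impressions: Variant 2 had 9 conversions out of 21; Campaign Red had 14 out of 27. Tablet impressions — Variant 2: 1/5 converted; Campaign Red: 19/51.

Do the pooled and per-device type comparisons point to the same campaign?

Desktop: Variant 2 44/80 = 55.0%, Campaign Red 4/6 = 66.7% → Campaign Red
Mobile: Variant 2 9/21 = 42.9%, Campaign Red 14/27 = 51.9% → Campaign Red
Tablet: Variant 2 1/5 = 20.0%, Campaign Red 19/51 = 37.3% → Campaign Red
Overall: Variant 2 54/106 = 50.9%, Campaign Red 37/84 = 44.0% → Variant 2
Campaign Red wins each device group but Variant 2 wins overall — the comparison reverses. Campaign Red's impressions skew toward tablet, which has a lower base rate.

No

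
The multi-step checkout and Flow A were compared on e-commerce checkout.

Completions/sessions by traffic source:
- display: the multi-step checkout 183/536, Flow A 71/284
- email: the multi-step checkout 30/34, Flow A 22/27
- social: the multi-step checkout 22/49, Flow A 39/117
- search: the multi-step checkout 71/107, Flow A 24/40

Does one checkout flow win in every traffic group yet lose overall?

Display: the multi-step checkout 183/536 = 34.1%, Flow A 71/284 = 25.0% → the multi-step checkout
Email: the multi-step checkout 30/34 = 88.2%, Flow A 22/27 = 81.5% → the multi-step checkout
Social: the multi-step checkout 22/49 = 44.9%, Flow A 39/117 = 33.3% → the multi-step checkout
Search: the multi-step checkout 71/107 = 66.4%, Flow A 24/40 = 60.0% → the multi-step checkout
Overall: the multi-step checkout 306/726 = 42.1%, Flow A 156/468 = 33.3% → the multi-step checkout
The multi-step checkout wins overall and in every traffic group — no reversal.

No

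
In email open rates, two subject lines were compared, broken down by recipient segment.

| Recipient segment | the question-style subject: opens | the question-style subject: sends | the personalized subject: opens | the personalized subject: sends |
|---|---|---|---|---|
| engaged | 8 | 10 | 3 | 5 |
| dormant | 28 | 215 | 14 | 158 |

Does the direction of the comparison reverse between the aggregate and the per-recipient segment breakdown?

Engaged: the question-style subject 8/10 = 80.0%, the personalized subject 3/5 = 60.0% → the question-style subject
Dormant: the question-style subject 28/215 = 13.0%, the personalized subject 14/158 = 8.9% → the question-style subject
Overall: the question-style subject 36/225 = 16.0%, the personalized subject 17/163 = 10.4% → the question-style subject
The question-style subject wins overall and in every recipient group — no reversal.

No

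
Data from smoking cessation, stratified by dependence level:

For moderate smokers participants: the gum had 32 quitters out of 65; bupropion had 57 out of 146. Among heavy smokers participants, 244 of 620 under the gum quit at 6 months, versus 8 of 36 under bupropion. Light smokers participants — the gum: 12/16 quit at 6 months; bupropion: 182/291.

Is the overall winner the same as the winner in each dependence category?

No

Moderate smokers: the gum 32/65 = 49.2%, bupropion 57/146 = 39.0% → the gum
Heavy smokers: the gum 244/620 = 39.4%, bupropion 8/36 = 22.2% → the gum
Light smokers: the gum 12/16 = 75.0%, bupropion 182/291 = 62.5% → the gum
Overall: the gum 288/701 = 41.1%, bupropion 247/473 = 52.2% → bupropion
The gum wins each dependence group but bupropion wins overall — the comparison reverses. The gum's participants skew toward heavy smokers, which has a lower base rate.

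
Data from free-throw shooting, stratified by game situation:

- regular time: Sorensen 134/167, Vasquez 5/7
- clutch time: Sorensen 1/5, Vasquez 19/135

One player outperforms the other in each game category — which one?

Regular time: Sorensen 134/167 = 80.2%, Vasquez 5/7 = 71.4% → Sorensen
Clutch time: Sorensen 1/5 = 20.0%, Vasquez 19/135 = 14.1% → Sorensen
Sorensen has the higher rate in both groups.

Sorensen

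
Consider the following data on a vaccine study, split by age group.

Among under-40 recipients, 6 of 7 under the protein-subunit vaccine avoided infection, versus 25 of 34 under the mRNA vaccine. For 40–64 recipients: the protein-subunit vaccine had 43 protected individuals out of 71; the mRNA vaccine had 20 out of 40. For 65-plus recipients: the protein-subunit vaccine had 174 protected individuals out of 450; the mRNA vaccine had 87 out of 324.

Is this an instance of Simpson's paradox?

Under-40: the protein-subunit vaccine 6/7 = 85.7%, the mRNA vaccine 25/34 = 73.5% → the protein-subunit vaccine
40–64: the protein-subunit vaccine 43/71 = 60.6%, the mRNA vaccine 20/40 = 50.0% → the protein-subunit vaccine
65-plus: the protein-subunit vaccine 174/450 = 38.7%, the mRNA vaccine 87/324 = 26.9% → the protein-subunit vaccine
Overall: the protein-subunit vaccine 223/528 = 42.2%, the mRNA vaccine 132/398 = 33.2% → the protein-subunit vaccine
The protein-subunit vaccine wins overall and in every age group — no reversal.

No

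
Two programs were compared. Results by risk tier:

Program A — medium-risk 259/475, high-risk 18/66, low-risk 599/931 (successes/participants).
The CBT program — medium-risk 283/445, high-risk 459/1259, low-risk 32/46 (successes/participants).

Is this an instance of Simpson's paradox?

Medium-risk: Program A 259/475 = 54.5%, the CBT program 283/445 = 63.6% → the CBT program
High-risk: Program A 18/66 = 27.3%, the CBT program 459/1259 = 36.5% → the CBT program
Low-risk: Program A 599/931 = 64.3%, the CBT program 32/46 = 69.6% → the CBT program
Overall: Program A 876/1472 = 59.5%, the CBT program 774/1750 = 44.2% → Program A
The CBT program wins each risk group but Program A wins overall — the comparison reverses. The CBT program's participants skew toward high-risk, which has a lower base rate.

Yes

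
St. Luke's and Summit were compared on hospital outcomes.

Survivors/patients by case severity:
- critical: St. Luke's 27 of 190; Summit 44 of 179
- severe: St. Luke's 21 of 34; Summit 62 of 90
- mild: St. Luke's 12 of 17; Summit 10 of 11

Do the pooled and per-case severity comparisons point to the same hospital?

Critical: St. Luke's 27/190 = 14.2%, Summit 44/179 = 24.6% → Summit
Severe: St. Luke's 21/34 = 61.8%, Summit 62/90 = 68.9% → Summit
Mild: St. Luke's 12/17 = 70.6%, Summit 10/11 = 90.9% → Summit
Overall: St. Luke's 60/241 = 24.9%, Summit 116/280 = 41.4% → Summit
Summit wins overall and in every case group — no reversal.

Yes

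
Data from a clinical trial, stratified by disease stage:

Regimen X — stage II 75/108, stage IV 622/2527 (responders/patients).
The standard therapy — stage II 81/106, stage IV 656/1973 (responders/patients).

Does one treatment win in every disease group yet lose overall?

No

Stage II: Regimen X 75/108 = 69.4%, the standard therapy 81/106 = 76.4% → the standard therapy
Stage IV: Regimen X 622/2527 = 24.6%, the standard therapy 656/1973 = 33.2% → the standard therapy
Overall: Regimen X 697/2635 = 26.5%, the standard therapy 737/2079 = 35.4% → the standard therapy
The standard therapy wins overall and in every disease group — no reversal.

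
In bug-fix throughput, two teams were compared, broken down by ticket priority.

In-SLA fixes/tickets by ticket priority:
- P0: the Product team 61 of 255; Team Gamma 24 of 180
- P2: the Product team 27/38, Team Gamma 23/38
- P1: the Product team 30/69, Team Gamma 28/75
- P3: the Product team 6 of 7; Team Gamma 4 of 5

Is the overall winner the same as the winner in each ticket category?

Yes

P0: the Product team 61/255 = 23.9%, Team Gamma 24/180 = 13.3% → the Product team
P2: the Product team 27/38 = 71.1%, Team Gamma 23/38 = 60.5% → the Product team
P1: the Product team 30/69 = 43.5%, Team Gamma 28/75 = 37.3% → the Product team
P3: the Product team 6/7 = 85.7%, Team Gamma 4/5 = 80.0% → the Product team
Overall: the Product team 124/369 = 33.6%, Team Gamma 79/298 = 26.5% → the Product team
The Product team wins overall and in every ticket group — no reversal.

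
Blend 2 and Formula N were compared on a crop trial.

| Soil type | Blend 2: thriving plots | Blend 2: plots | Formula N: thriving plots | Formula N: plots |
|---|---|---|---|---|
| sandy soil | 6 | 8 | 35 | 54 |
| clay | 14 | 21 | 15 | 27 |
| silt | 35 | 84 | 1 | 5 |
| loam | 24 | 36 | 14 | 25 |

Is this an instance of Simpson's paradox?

Yes

Sandy soil: Blend 2 6/8 = 75.0%, Formula N 35/54 = 64.8% → Blend 2
Clay: Blend 2 14/21 = 66.7%, Formula N 15/27 = 55.6% → Blend 2
Silt: Blend 2 35/84 = 41.7%, Formula N 1/5 = 20.0% → Blend 2
Loam: Blend 2 24/36 = 66.7%, Formula N 14/25 = 56.0% → Blend 2
Overall: Blend 2 79/149 = 53.0%, Formula N 65/111 = 58.6% → Formula N
Blend 2 wins each soil group but Formula N wins overall — the comparison reverses. Blend 2's plots skew toward silt, which has a lower base rate.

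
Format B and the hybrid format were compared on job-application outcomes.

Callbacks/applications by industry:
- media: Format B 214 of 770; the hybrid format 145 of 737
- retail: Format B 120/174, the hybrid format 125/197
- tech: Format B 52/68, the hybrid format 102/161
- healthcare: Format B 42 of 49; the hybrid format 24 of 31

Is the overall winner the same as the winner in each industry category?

Yes

Media: Format B 214/770 = 27.8%, the hybrid format 145/737 = 19.7% → Format B
Retail: Format B 120/174 = 69.0%, the hybrid format 125/197 = 63.5% → Format B
Tech: Format B 52/68 = 76.5%, the hybrid format 102/161 = 63.4% → Format B
Healthcare: Format B 42/49 = 85.7%, the hybrid format 24/31 = 77.4% → Format B
Overall: Format B 428/1061 = 40.3%, the hybrid format 396/1126 = 35.2% → Format B
Format B wins overall and in every industry group — no reversal.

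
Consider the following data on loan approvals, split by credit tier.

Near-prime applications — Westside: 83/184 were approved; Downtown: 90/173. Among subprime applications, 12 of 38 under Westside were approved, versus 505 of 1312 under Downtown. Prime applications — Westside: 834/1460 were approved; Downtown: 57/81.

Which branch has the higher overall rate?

Westside

Near-prime: Westside 83/184 = 45.1%, Downtown 90/173 = 52.0% → Downtown
Subprime: Westside 12/38 = 31.6%, Downtown 505/1312 = 38.5% → Downtown
Prime: Westside 834/1460 = 57.1%, Downtown 57/81 = 70.4% → Downtown
Overall: Westside 929/1682 = 55.2%, Downtown 652/1566 = 41.6% → Westside
(Downtown wins every credit group but Westside wins overall — Downtown's applications skew toward the low-rate subprime group.)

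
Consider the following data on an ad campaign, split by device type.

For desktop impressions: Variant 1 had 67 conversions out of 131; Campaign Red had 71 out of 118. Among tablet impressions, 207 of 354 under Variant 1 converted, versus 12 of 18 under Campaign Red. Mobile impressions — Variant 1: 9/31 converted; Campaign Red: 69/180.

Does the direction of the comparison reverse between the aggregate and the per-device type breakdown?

Desktop: Variant 1 67/131 = 51.1%, Campaign Red 71/118 = 60.2% → Campaign Red
Tablet: Variant 1 207/354 = 58.5%, Campaign Red 12/18 = 66.7% → Campaign Red
Mobile: Variant 1 9/31 = 29.0%, Campaign Red 69/180 = 38.3% → Campaign Red
Overall: Variant 1 283/516 = 54.8%, Campaign Red 152/316 = 48.1% → Variant 1
Campaign Red wins each device group but Variant 1 wins overall — the comparison reverses. Campaign Red's impressions skew toward mobile, which has a lower base rate.

Yes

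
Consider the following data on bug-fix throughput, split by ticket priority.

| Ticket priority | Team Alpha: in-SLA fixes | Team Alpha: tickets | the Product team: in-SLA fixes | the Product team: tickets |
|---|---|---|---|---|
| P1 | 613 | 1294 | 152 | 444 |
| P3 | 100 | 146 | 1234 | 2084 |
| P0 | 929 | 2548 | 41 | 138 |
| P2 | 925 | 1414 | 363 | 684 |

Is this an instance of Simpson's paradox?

Yes

P1: Team Alpha 613/1294 = 47.4%, the Product team 152/444 = 34.2% → Team Alpha
P3: Team Alpha 100/146 = 68.5%, the Product team 1234/2084 = 59.2% → Team Alpha
P0: Team Alpha 929/2548 = 36.5%, the Product team 41/138 = 29.7% → Team Alpha
P2: Team Alpha 925/1414 = 65.4%, the Product team 363/684 = 53.1% → Team Alpha
Overall: Team Alpha 2567/5402 = 47.5%, the Product team 1790/3350 = 53.4% → the Product team
Team Alpha wins each ticket group but the Product team wins overall — the comparison reverses. Team Alpha's tickets skew toward P0, which has a lower base rate.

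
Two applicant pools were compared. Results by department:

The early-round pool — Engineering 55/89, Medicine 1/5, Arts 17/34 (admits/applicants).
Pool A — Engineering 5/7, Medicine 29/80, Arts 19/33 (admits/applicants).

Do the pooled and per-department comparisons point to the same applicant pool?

Engineering: the early-round pool 55/89 = 61.8%, Pool A 5/7 = 71.4% → Pool A
Medicine: the early-round pool 1/5 = 20.0%, Pool A 29/80 = 36.2% → Pool A
Arts: the early-round pool 17/34 = 50.0%, Pool A 19/33 = 57.6% → Pool A
Overall: the early-round pool 73/128 = 57.0%, Pool A 53/120 = 44.2% → the early-round pool
Pool A wins each department group but the early-round pool wins overall — the comparison reverses. Pool A's applicants skew toward Medicine, which has a lower base rate.

No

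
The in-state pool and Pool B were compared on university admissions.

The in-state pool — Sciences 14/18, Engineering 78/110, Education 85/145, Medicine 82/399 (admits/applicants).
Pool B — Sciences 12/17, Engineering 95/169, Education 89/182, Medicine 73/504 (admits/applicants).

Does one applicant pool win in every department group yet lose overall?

Sciences: the in-state pool 14/18 = 77.8%, Pool B 12/17 = 70.6% → the in-state pool
Engineering: the in-state pool 78/110 = 70.9%, Pool B 95/169 = 56.2% → the in-state pool
Education: the in-state pool 85/145 = 58.6%, Pool B 89/182 = 48.9% → the in-state pool
Medicine: the in-state pool 82/399 = 20.6%, Pool B 73/504 = 14.5% → the in-state pool
Overall: the in-state pool 259/672 = 38.5%, Pool B 269/872 = 30.8% → the in-state pool
The in-state pool wins overall and in every department group — no reversal.

No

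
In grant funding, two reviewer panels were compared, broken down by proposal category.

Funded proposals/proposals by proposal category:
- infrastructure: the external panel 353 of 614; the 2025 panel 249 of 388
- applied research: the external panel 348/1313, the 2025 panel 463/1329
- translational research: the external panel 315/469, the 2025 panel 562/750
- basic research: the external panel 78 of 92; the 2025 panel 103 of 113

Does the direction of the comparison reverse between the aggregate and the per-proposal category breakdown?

Infrastructure: the external panel 353/614 = 57.5%, the 2025 panel 249/388 = 64.2% → the 2025 panel
Applied research: the external panel 348/1313 = 26.5%, the 2025 panel 463/1329 = 34.8% → the 2025 panel
Translational research: the external panel 315/469 = 67.2%, the 2025 panel 562/750 = 74.9% → the 2025 panel
Basic research: the external panel 78/92 = 84.8%, the 2025 panel 103/113 = 91.2% → the 2025 panel
Overall: the external panel 1094/2488 = 44.0%, the 2025 panel 1377/2580 = 53.4% → the 2025 panel
The 2025 panel wins overall and in every proposal group — no reversal.

No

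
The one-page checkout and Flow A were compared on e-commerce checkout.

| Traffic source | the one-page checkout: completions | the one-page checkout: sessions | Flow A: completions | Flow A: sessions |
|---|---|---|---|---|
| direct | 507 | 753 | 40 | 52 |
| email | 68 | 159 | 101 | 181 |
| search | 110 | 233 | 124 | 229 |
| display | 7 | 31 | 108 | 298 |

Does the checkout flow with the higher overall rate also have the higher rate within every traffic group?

No

Direct: the one-page checkout 507/753 = 67.3%, Flow A 40/52 = 76.9% → Flow A
Email: the one-page checkout 68/159 = 42.8%, Flow A 101/181 = 55.8% → Flow A
Search: the one-page checkout 110/233 = 47.2%, Flow A 124/229 = 54.1% → Flow A
Display: the one-page checkout 7/31 = 22.6%, Flow A 108/298 = 36.2% → Flow A
Overall: the one-page checkout 692/1176 = 58.8%, Flow A 373/760 = 49.1% → the one-page checkout
Flow A wins each traffic group but the one-page checkout wins overall — the comparison reverses. Flow A's sessions skew toward display, which has a lower base rate.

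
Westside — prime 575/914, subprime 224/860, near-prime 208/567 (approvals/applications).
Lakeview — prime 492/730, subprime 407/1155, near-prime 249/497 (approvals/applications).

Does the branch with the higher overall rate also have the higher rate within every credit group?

Prime: Westside 575/914 = 62.9%, Lakeview 492/730 = 67.4% → Lakeview
Subprime: Westside 224/860 = 26.0%, Lakeview 407/1155 = 35.2% → Lakeview
Near-prime: Westside 208/567 = 36.7%, Lakeview 249/497 = 50.1% → Lakeview
Overall: Westside 1007/2341 = 43.0%, Lakeview 1148/2382 = 48.2% → Lakeview
Lakeview wins overall and in every credit group — no reversal.

Yes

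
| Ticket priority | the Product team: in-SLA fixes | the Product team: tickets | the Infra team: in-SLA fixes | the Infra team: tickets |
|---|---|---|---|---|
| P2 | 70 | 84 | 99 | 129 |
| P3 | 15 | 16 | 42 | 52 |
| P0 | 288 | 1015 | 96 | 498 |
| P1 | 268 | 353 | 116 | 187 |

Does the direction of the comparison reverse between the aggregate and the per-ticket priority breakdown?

No

P2: the Product team 70/84 = 83.3%, the Infra team 99/129 = 76.7% → the Product team
P3: the Product team 15/16 = 93.8%, the Infra team 42/52 = 80.8% → the Product team
P0: the Product team 288/1015 = 28.4%, the Infra team 96/498 = 19.3% → the Product team
P1: the Product team 268/353 = 75.9%, the Infra team 116/187 = 62.0% → the Product team
Overall: the Product team 641/1468 = 43.7%, the Infra team 353/866 = 40.8% → the Product team
The Product team wins overall and in every ticket group — no reversal.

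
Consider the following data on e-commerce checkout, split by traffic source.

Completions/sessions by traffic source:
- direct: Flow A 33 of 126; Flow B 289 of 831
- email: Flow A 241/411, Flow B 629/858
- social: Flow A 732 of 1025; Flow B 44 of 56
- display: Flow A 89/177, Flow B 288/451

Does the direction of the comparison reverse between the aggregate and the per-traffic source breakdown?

Direct: Flow A 33/126 = 26.2%, Flow B 289/831 = 34.8% → Flow B
Email: Flow A 241/411 = 58.6%, Flow B 629/858 = 73.3% → Flow B
Social: Flow A 732/1025 = 71.4%, Flow B 44/56 = 78.6% → Flow B
Display: Flow A 89/177 = 50.3%, Flow B 288/451 = 63.9% → Flow B
Overall: Flow A 1095/1739 = 63.0%, Flow B 1250/2196 = 56.9% → Flow A
Flow B wins each traffic group but Flow A wins overall — the comparison reverses. Flow B's sessions skew toward direct, which has a lower base rate.

Yes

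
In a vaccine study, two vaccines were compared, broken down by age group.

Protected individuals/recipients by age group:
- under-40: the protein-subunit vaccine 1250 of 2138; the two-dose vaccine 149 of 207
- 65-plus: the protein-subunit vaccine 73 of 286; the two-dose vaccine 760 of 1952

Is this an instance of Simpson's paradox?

Yes

Under-40: the protein-subunit vaccine 1250/2138 = 58.5%, the two-dose vaccine 149/207 = 72.0% → the two-dose vaccine
65-plus: the protein-subunit vaccine 73/286 = 25.5%, the two-dose vaccine 760/1952 = 38.9% → the two-dose vaccine
Overall: the protein-subunit vaccine 1323/2424 = 54.6%, the two-dose vaccine 909/2159 = 42.1% → the protein-subunit vaccine
The two-dose vaccine wins each age group but the protein-subunit vaccine wins overall — the comparison reverses. The two-dose vaccine's recipients skew toward 65-plus, which has a lower base rate.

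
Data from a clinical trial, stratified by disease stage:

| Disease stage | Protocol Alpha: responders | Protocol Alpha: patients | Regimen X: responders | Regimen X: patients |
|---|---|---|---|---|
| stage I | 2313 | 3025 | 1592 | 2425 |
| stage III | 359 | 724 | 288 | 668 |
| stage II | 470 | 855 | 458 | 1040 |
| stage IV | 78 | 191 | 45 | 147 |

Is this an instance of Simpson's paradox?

No

Stage I: Protocol Alpha 2313/3025 = 76.5%, Regimen X 1592/2425 = 65.6% → Protocol Alpha
Stage III: Protocol Alpha 359/724 = 49.6%, Regimen X 288/668 = 43.1% → Protocol Alpha
Stage II: Protocol Alpha 470/855 = 55.0%, Regimen X 458/1040 = 44.0% → Protocol Alpha
Stage IV: Protocol Alpha 78/191 = 40.8%, Regimen X 45/147 = 30.6% → Protocol Alpha
Overall: Protocol Alpha 3220/4795 = 67.2%, Regimen X 2383/4280 = 55.7% → Protocol Alpha
Protocol Alpha wins overall and in every disease group — no reversal.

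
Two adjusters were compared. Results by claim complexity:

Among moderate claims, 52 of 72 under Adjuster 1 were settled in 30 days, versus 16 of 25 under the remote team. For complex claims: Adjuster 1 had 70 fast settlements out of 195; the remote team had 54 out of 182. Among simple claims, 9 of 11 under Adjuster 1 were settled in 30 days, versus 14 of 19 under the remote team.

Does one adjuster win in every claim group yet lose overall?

Moderate: Adjuster 1 52/72 = 72.2%, the remote team 16/25 = 64.0% → Adjuster 1
Complex: Adjuster 1 70/195 = 35.9%, the remote team 54/182 = 29.7% → Adjuster 1
Simple: Adjuster 1 9/11 = 81.8%, the remote team 14/19 = 73.7% → Adjuster 1
Overall: Adjuster 1 131/278 = 47.1%, the remote team 84/226 = 37.2% → Adjuster 1
Adjuster 1 wins overall and in every claim group — no reversal.

No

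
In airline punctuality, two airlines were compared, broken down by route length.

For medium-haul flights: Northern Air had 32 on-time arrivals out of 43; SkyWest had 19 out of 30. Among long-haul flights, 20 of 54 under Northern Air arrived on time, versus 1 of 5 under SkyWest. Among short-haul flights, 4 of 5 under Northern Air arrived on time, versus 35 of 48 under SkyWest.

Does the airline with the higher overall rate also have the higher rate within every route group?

Medium-haul: Northern Air 32/43 = 74.4%, SkyWest 19/30 = 63.3% → Northern Air
Long-haul: Northern Air 20/54 = 37.0%, SkyWest 1/5 = 20.0% → Northern Air
Short-haul: Northern Air 4/5 = 80.0%, SkyWest 35/48 = 72.9% → Northern Air
Overall: Northern Air 56/102 = 54.9%, SkyWest 55/83 = 66.3% → SkyWest
Northern Air wins each route group but SkyWest wins overall — the comparison reverses. Northern Air's flights skew toward long-haul, which has a lower base rate.

No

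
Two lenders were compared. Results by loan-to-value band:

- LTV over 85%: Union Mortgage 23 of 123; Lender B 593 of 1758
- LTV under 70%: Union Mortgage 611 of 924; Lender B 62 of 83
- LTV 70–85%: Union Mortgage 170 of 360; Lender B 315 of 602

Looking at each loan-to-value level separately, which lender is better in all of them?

Lender B

LTV over 85%: Union Mortgage 23/123 = 18.7%, Lender B 593/1758 = 33.7% → Lender B
LTV under 70%: Union Mortgage 611/924 = 66.1%, Lender B 62/83 = 74.7% → Lender B
LTV 70–85%: Union Mortgage 170/360 = 47.2%, Lender B 315/602 = 52.3% → Lender B
Lender B has the higher rate in all 3 groups.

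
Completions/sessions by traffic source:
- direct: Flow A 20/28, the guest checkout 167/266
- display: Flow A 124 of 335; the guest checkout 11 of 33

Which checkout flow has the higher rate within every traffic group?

Direct: Flow A 20/28 = 71.4%, the guest checkout 167/266 = 62.8% → Flow A
Display: Flow A 124/335 = 37.0%, the guest checkout 11/33 = 33.3% → Flow A
Flow A has the higher rate in both groups.

Flow A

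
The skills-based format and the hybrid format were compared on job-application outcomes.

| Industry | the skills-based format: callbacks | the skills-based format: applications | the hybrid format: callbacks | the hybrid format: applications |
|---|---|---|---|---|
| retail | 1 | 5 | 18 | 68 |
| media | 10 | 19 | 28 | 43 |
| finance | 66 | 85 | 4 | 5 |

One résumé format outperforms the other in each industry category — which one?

Retail: the skills-based format 1/5 = 20.0%, the hybrid format 18/68 = 26.5% → the hybrid format
Media: the skills-based format 10/19 = 52.6%, the hybrid format 28/43 = 65.1% → the hybrid format
Finance: the skills-based format 66/85 = 77.6%, the hybrid format 4/5 = 80.0% → the hybrid format
The hybrid format has the higher rate in all 3 groups.

the hybrid format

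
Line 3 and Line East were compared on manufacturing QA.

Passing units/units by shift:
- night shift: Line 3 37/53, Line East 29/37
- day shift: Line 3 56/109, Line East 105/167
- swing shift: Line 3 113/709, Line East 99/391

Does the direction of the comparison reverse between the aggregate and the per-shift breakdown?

Night shift: Line 3 37/53 = 69.8%, Line East 29/37 = 78.4% → Line East
Day shift: Line 3 56/109 = 51.4%, Line East 105/167 = 62.9% → Line East
Swing shift: Line 3 113/709 = 15.9%, Line East 99/391 = 25.3% → Line East
Overall: Line 3 206/871 = 23.7%, Line East 233/595 = 39.2% → Line East
Line East wins overall and in every shift group — no reversal.

No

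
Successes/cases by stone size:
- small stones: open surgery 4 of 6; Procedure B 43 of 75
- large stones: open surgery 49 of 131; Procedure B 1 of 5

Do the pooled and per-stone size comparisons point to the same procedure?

Small stones: open surgery 4/6 = 66.7%, Procedure B 43/75 = 57.3% → open surgery
Large stones: open surgery 49/131 = 37.4%, Procedure B 1/5 = 20.0% → open surgery
Overall: open surgery 53/137 = 38.7%, Procedure B 44/80 = 55.0% → Procedure B
Open surgery wins each stone group but Procedure B wins overall — the comparison reverses. Open surgery's cases skew toward large stones, which has a lower base rate.

No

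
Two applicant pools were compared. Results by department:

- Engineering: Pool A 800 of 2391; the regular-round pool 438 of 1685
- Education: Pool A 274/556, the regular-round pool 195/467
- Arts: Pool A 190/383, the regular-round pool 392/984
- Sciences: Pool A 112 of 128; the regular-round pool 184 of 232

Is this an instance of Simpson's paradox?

Engineering: Pool A 800/2391 = 33.5%, the regular-round pool 438/1685 = 26.0% → Pool A
Education: Pool A 274/556 = 49.3%, the regular-round pool 195/467 = 41.8% → Pool A
Arts: Pool A 190/383 = 49.6%, the regular-round pool 392/984 = 39.8% → Pool A
Sciences: Pool A 112/128 = 87.5%, the regular-round pool 184/232 = 79.3% → Pool A
Overall: Pool A 1376/3458 = 39.8%, the regular-round pool 1209/3368 = 35.9% → Pool A
Pool A wins overall and in every department group — no reversal.

No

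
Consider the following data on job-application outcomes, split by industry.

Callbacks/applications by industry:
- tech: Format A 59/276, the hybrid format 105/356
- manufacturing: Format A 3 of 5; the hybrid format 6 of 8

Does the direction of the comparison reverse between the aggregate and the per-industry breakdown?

Tech: Format A 59/276 = 21.4%, the hybrid format 105/356 = 29.5% → the hybrid format
Manufacturing: Format A 3/5 = 60.0%, the hybrid format 6/8 = 75.0% → the hybrid format
Overall: Format A 62/281 = 22.1%, the hybrid format 111/364 = 30.5% → the hybrid format
The hybrid format wins overall and in every industry group — no reversal.

No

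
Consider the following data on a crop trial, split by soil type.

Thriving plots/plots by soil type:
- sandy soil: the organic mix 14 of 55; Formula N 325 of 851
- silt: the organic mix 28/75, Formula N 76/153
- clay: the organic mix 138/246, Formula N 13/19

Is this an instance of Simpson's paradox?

Sandy soil: the organic mix 14/55 = 25.5%, Formula N 325/851 = 38.2% → Formula N
Silt: the organic mix 28/75 = 37.3%, Formula N 76/153 = 49.7% → Formula N
Clay: the organic mix 138/246 = 56.1%, Formula N 13/19 = 68.4% → Formula N
Overall: the organic mix 180/376 = 47.9%, Formula N 414/1023 = 40.5% → the organic mix
Formula N wins each soil group but the organic mix wins overall — the comparison reverses. Formula N's plots skew toward sandy soil, which has a lower base rate.

Yes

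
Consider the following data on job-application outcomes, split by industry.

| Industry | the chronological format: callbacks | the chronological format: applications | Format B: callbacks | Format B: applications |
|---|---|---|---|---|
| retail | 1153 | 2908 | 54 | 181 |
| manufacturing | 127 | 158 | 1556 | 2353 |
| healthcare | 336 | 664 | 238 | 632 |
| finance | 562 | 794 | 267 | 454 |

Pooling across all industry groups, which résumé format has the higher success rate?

Format B

Retail: the chronological format 1153/2908 = 39.6%, Format B 54/181 = 29.8% → the chronological format
Manufacturing: the chronological format 127/158 = 80.4%, Format B 1556/2353 = 66.1% → the chronological format
Healthcare: the chronological format 336/664 = 50.6%, Format B 238/632 = 37.7% → the chronological format
Finance: the chronological format 562/794 = 70.8%, Format B 267/454 = 58.8% → the chronological format
Overall: the chronological format 2178/4524 = 48.1%, Format B 2115/3620 = 58.4% → Format B
(The chronological format wins every industry group but Format B wins overall — the chronological format's applications skew toward the low-rate retail group.)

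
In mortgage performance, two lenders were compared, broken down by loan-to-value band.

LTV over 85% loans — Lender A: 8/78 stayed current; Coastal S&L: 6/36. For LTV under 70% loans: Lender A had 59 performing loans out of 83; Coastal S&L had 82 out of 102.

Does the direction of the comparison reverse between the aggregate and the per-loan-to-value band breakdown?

LTV over 85%: Lender A 8/78 = 10.3%, Coastal S&L 6/36 = 16.7% → Coastal S&L
LTV under 70%: Lender A 59/83 = 71.1%, Coastal S&L 82/102 = 80.4% → Coastal S&L
Overall: Lender A 67/161 = 41.6%, Coastal S&L 88/138 = 63.8% → Coastal S&L
Coastal S&L wins overall and in every loan-to-value group — no reversal.

No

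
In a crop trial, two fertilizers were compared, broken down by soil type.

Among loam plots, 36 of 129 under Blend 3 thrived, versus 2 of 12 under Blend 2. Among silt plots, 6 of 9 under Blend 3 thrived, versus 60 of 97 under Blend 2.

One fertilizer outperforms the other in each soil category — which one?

Blend 3

Loam: Blend 3 36/129 = 27.9%, Blend 2 2/12 = 16.7% → Blend 3
Silt: Blend 3 6/9 = 66.7%, Blend 2 60/97 = 61.9% → Blend 3
Blend 3 has the higher rate in both groups.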